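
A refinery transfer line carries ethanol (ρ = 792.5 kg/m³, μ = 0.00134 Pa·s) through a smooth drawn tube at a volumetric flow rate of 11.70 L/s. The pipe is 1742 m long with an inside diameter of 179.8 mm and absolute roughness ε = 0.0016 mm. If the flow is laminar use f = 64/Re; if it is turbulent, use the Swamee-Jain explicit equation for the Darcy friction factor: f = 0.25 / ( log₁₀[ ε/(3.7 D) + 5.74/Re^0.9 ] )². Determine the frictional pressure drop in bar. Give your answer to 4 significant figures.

Q = 11.70 L/s = 11.70/1000 = 0.0117 m³/s.
Cross-sectional area A = πD²/4 = π(0.1798)²/4 = 0.02539 m²; mean velocity V = Q/A = 0.0117/0.02539 = 0.4608 m/s.
Reynolds number Re = ρVD/μ = 792.5 · 0.4608 · 0.1798 / 0.00134 = 4.9e+04.
Re > 4000 → turbulent. Relative roughness ε/D = 1.6e-06/0.1798 = 8.9e-06. Swamee-Jain: f = 0.25/(log₁₀[8.9e-06/3.7 + 5.74/4.9e+04^0.9])² = 0.25/(log₁₀[2.41e-06 + 0.000345])² = 0.25/(-3.459)² = 0.02089.
Darcy-Weisbach: ΔP = f(L/D)(ρV²/2) = 0.02089·(1742/0.1798)·(792.5·0.4608²/2) = 0.02089·9689·84.14 = 1.703e+04 Pa.
ΔP = 1.703e+04 Pa = 0.1703 bar.

ΔP ≈ 0.1703 bar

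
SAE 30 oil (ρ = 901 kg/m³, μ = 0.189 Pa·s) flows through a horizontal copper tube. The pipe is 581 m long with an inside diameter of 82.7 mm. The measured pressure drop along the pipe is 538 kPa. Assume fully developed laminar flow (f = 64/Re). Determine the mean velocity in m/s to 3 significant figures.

V ≈ 1.05 m/s

For laminar flow, f = 64/Re with Re = ρVD/μ, so Darcy-Weisbach reduces to ΔP = 32μLV/D². Solving for V: V = ΔP·D²/(32μL) = 5.38e+05·(0.0827)²/(32·0.189·581) = 1.047 m/s.
Check: Re = ρVD/μ = 901·1.047·0.0827/0.189 = 412.8 < 2300, so the laminar assumption holds.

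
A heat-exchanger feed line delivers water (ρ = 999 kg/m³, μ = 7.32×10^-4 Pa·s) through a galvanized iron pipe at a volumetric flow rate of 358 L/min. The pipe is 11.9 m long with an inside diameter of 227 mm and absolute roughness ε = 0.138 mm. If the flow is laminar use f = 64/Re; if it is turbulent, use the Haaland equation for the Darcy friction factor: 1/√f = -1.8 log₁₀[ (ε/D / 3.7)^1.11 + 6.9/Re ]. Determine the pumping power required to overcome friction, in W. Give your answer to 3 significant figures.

Q = 358 L/min = 358/60000 = 0.005967 m³/s.
Cross-sectional area A = πD²/4 = π(0.227)²/4 = 0.04047 m²; mean velocity V = Q/A = 0.005967/0.04047 = 0.1474 m/s.
Reynolds number Re = ρVD/μ = 999 · 0.1474 · 0.227 / 0.000732 = 4.567e+04.
Re > 4000 → turbulent. Relative roughness ε/D = 0.000138/0.227 = 0.000608. Haaland: 1/√f = -1.8 log₁₀[(0.000608/3.7)^1.11 + 6.9/4.567e+04] = -1.8 log₁₀[6.3e-05 + 0.000151] = 6.605, so f = 0.02292.
Darcy-Weisbach: ΔP = f(L/D)(ρV²/2) = 0.02292·(11.9/0.227)·(999·0.1474²/2) = 0.02292·52.42·10.86 = 13.05 Pa.
Pumping power P = QΔP = 0.005967·13.05 = 0.07784 W = 0.0778 W.

P ≈ 0.0778 W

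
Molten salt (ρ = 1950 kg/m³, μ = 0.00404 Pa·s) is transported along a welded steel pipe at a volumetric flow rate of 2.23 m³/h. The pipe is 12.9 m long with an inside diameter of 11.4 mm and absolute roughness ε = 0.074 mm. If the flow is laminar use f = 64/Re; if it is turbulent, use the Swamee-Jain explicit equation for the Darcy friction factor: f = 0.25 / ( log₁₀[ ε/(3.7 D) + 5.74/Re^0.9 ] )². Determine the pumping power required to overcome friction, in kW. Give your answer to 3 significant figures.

P ≈ 0.896 kW

Q = 2.23 m³/h = 2.23/3600 = 0.0006194 m³/s.
Cross-sectional area A = πD²/4 = π(0.0114)²/4 = 0.0001021 m²; mean velocity V = Q/A = 0.0006194/0.0001021 = 6.069 m/s.
Reynolds number Re = ρVD/μ = 1950 · 6.069 · 0.0114 / 0.00404 = 3.339e+04.
Re > 4000 → turbulent. Relative roughness ε/D = 7.4e-05/0.0114 = 0.00649. Swamee-Jain: f = 0.25/(log₁₀[0.00649/3.7 + 5.74/3.339e+04^0.9])² = 0.25/(log₁₀[0.00175 + 0.000487])² = 0.25/(-2.649)² = 0.03561.
Darcy-Weisbach: ΔP = f(L/D)(ρV²/2) = 0.03561·(12.9/0.0114)·(1950·6.069²/2) = 0.03561·1132·3.591e+04 = 1.447e+06 Pa.
Pumping power P = QΔP = 0.0006194·1.447e+06 = 896.4 W = 0.896 kW.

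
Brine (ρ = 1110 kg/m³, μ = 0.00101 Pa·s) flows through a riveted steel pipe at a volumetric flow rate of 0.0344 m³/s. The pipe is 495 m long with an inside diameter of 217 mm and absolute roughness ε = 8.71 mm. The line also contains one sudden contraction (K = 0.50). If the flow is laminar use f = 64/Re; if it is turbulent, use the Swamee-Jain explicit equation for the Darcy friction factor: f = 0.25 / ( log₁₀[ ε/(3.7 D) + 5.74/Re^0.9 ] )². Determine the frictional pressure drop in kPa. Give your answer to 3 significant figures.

ΔP ≈ 71.4 kPa

Cross-sectional area A = πD²/4 = π(0.217)²/4 = 0.03698 m²; mean velocity V = Q/A = 0.0344/0.03698 = 0.9301 m/s.
Reynolds number Re = ρVD/μ = 1110 · 0.9301 · 0.217 / 0.00101 = 2.218e+05.
Re > 4000 → turbulent. Relative roughness ε/D = 0.00871/0.217 = 0.0401. Swamee-Jain: f = 0.25/(log₁₀[0.0401/3.7 + 5.74/2.218e+05^0.9])² = 0.25/(log₁₀[0.0108 + 8.86e-05])² = 0.25/(-1.961)² = 0.065.
Total minor-loss coefficient ΣK = 1·0.5 = 0.5.
ΔP = [f·L/D + ΣK]·(ρV²/2) = [0.065·495/0.217 + 0.5]·(1110·0.9301²/2) = [148.3 + 0.5]·480.2 = 7.144e+04 Pa.
ΔP = 7.144e+04 Pa = 71.4 kPa.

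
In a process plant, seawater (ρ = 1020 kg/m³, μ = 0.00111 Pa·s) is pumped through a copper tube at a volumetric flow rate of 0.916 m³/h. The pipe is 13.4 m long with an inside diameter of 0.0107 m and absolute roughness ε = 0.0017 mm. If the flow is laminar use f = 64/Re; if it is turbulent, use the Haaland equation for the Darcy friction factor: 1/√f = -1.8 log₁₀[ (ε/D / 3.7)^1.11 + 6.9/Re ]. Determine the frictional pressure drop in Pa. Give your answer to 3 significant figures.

Q = 0.916 m³/h = 0.916/3600 = 0.0002544 m³/s.
Cross-sectional area A = πD²/4 = π(0.0107)²/4 = 8.992e-05 m²; mean velocity V = Q/A = 0.0002544/8.992e-05 = 2.83 m/s.
Reynolds number Re = ρVD/μ = 1020 · 2.83 · 0.0107 / 0.00111 = 2.782e+04.
Re > 4000 → turbulent. Relative roughness ε/D = 1.7e-06/0.0107 = 0.000159. Haaland: 1/√f = -1.8 log₁₀[(0.000159/3.7)^1.11 + 6.9/2.782e+04] = -1.8 log₁₀[1.42e-05 + 0.000248] = 6.446, so f = 0.02406.
Darcy-Weisbach: ΔP = f(L/D)(ρV²/2) = 0.02406·(13.4/0.0107)·(1020·2.83²/2) = 0.02406·1252·4084 = 1.231e+05 Pa.

ΔP ≈ 123000 Pa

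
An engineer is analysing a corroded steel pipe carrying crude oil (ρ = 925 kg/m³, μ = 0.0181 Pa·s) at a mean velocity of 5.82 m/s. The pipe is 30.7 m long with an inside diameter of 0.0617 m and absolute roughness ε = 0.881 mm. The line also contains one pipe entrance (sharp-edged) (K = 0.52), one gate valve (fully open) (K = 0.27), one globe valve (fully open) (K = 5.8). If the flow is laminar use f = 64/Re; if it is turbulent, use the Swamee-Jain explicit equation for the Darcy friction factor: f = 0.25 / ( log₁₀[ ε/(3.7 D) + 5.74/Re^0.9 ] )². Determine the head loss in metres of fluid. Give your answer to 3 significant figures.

h_f ≈ 51.0 m

Reynolds number Re = ρVD/μ = 925 · 5.82 · 0.0617 / 0.0181 = 1.835e+04.
Re > 4000 → turbulent. Relative roughness ε/D = 0.000881/0.0617 = 0.0143. Swamee-Jain: f = 0.25/(log₁₀[0.0143/3.7 + 5.74/1.835e+04^0.9])² = 0.25/(log₁₀[0.00386 + 0.000835])² = 0.25/(-2.328)² = 0.04611.
Total minor-loss coefficient ΣK = 1·0.52 + 1·0.27 + 1·5.8 = 6.59.
ΔP = [f·L/D + ΣK]·(ρV²/2) = [0.04611·30.7/0.0617 + 6.59]·(925·5.82²/2) = [22.94 + 6.59]·1.567e+04 = 4.627e+05 Pa.
Head loss h_f = ΔP/(ρg) = 4.627e+05/(925·9.81) = 51.0 m.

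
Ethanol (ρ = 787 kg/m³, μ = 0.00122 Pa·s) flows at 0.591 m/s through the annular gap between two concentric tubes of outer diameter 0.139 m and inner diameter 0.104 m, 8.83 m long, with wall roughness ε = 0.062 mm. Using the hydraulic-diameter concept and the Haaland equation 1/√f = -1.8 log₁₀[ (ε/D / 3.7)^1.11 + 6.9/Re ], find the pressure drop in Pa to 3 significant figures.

ΔP ≈ 1090 Pa

Hydraulic diameter D_h = 4A/P = D_o - D_i = 0.139 - 0.104 = 0.035 m.
Re = ρVD_h/μ = 787·0.591·0.035/0.00122 = 1.334e+04.
ε/D_h = 6.2e-05/0.035 = 0.00177; Haaland gives 1/√f = -1.8 log₁₀[0.000207+0.000517] = 5.653, so f = 0.03129.
ΔP = f(L/D_h)(ρV²/2) = 0.03129·8.83/0.035·137.4 = 1085 Pa.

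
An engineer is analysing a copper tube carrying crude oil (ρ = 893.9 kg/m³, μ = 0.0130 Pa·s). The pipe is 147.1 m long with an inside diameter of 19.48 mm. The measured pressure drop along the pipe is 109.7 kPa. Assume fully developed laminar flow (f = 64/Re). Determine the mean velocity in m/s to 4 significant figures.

For laminar flow, f = 64/Re with Re = ρVD/μ, so Darcy-Weisbach reduces to ΔP = 32μLV/D². Solving for V: V = ΔP·D²/(32μL) = 1.097e+05·(0.01948)²/(32·0.013·147.1) = 0.6803 m/s.
Check: Re = ρVD/μ = 893.9·0.6803·0.01948/0.013 = 911.2 < 2300, so the laminar assumption holds.

V ≈ 0.6803 m/s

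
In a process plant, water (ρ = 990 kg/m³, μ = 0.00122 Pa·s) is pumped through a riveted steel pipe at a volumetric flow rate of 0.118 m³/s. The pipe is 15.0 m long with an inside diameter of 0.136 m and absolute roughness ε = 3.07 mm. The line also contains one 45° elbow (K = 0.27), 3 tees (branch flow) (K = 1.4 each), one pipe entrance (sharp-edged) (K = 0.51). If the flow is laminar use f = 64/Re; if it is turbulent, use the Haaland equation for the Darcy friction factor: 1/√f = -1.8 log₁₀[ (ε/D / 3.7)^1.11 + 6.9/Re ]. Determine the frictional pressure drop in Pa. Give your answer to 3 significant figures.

Cross-sectional area A = πD²/4 = π(0.136)²/4 = 0.01453 m²; mean velocity V = Q/A = 0.118/0.01453 = 8.123 m/s.
Reynolds number Re = ρVD/μ = 990 · 8.123 · 0.136 / 0.00122 = 8.965e+05.
Re > 4000 → turbulent. Relative roughness ε/D = 0.00307/0.136 = 0.0226. Haaland: 1/√f = -1.8 log₁₀[(0.0226/3.7)^1.11 + 6.9/8.965e+05] = -1.8 log₁₀[0.00348 + 7.7e-06] = 4.423, so f = 0.05112.
Total minor-loss coefficient ΣK = 1·0.27 + 3·1.4 + 1·0.51 = 4.98.
ΔP = [f·L/D + ΣK]·(ρV²/2) = [0.05112·15/0.136 + 4.98]·(990·8.123²/2) = [5.638 + 4.98]·3.266e+04 = 3.468e+05 Pa.

ΔP ≈ 347000 Pa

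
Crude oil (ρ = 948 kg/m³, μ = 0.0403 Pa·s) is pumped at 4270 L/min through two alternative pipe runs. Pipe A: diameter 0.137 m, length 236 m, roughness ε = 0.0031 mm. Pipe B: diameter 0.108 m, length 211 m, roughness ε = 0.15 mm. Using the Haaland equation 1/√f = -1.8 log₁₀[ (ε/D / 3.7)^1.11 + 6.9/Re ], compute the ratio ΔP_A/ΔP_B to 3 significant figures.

ΔP_A/ΔP_B ≈ 0.329

Pipe A: V = Q/A = 0.07117/0.01474 = 4.828 m/s; Re = 1.556e+04; ε/D = 2.26e-05; Haaland → f = 0.02748; ΔP_A = f(L/D)(ρV²/2) = 5.229e+05 Pa.
Pipe B: V = Q/A = 0.07117/0.009161 = 7.769 m/s; Re = 1.974e+04; ε/D = 0.00139; Haaland → f = 0.02843; ΔP_B = f(L/D)(ρV²/2) = 1.589e+06 Pa.
ΔP_A/ΔP_B = 5.229e+05/1.589e+06 = 0.329.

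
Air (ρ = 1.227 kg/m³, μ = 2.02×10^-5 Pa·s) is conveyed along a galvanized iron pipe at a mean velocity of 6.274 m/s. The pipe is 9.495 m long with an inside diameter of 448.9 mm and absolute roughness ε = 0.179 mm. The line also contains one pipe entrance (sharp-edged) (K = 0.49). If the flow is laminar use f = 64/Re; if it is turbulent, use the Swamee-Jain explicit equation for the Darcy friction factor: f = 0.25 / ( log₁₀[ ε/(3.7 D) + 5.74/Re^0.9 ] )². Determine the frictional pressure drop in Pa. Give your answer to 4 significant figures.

ΔP ≈ 21.38 Pa

Reynolds number Re = ρVD/μ = 1.227 · 6.274 · 0.4489 / 2.02e-05 = 1.711e+05.
Re > 4000 → turbulent. Relative roughness ε/D = 0.000179/0.4489 = 0.000399. Swamee-Jain: f = 0.25/(log₁₀[0.000399/3.7 + 5.74/1.711e+05^0.9])² = 0.25/(log₁₀[0.000108 + 0.000112])² = 0.25/(-3.658)² = 0.01868.
Total minor-loss coefficient ΣK = 1·0.49 = 0.49.
ΔP = [f·L/D + ΣK]·(ρV²/2) = [0.01868·9.495/0.4489 + 0.49]·(1.227·6.274²/2) = [0.3952 + 0.49]·24.15 = 21.38 Pa.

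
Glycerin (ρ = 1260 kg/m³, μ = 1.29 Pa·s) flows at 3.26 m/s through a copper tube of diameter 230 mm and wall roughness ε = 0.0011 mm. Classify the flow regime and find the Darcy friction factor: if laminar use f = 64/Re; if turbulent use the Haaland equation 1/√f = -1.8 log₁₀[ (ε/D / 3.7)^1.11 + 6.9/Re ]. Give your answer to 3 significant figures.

Re = ρVD/μ = 1260·3.26·0.23/1.29 = 732.4.
Re < 2300 → laminar, so f = 64/Re = 0.08739 (roughness is irrelevant in laminar flow).

f ≈ 0.0874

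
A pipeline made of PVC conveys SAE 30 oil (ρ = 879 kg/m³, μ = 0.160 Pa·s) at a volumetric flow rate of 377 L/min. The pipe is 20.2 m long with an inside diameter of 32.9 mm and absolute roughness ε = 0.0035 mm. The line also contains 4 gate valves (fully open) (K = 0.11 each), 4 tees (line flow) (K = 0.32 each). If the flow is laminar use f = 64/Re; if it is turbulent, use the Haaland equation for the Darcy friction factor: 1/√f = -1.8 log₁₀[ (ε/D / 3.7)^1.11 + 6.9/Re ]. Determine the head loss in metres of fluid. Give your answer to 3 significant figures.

Q = 377 L/min = 377/60000 = 0.006283 m³/s.
Cross-sectional area A = πD²/4 = π(0.0329)²/4 = 0.0008501 m²; mean velocity V = Q/A = 0.006283/0.0008501 = 7.391 m/s.
Reynolds number Re = ρVD/μ = 879 · 7.391 · 0.0329 / 0.16 = 1336.
Re < 2300 → laminar flow, so f = 64/Re = 64/1336 = 0.04791 (the turbulent correlation is not needed).
Total minor-loss coefficient ΣK = 4·0.11 + 4·0.32 = 1.72.
ΔP = [f·L/D + ΣK]·(ρV²/2) = [0.04791·20.2/0.0329 + 1.72]·(879·7.391²/2) = [29.41 + 1.72]·2.401e+04 = 7.475e+05 Pa.
Head loss h_f = ΔP/(ρg) = 7.475e+05/(879·9.81) = 86.7 m.

h_f ≈ 86.7 m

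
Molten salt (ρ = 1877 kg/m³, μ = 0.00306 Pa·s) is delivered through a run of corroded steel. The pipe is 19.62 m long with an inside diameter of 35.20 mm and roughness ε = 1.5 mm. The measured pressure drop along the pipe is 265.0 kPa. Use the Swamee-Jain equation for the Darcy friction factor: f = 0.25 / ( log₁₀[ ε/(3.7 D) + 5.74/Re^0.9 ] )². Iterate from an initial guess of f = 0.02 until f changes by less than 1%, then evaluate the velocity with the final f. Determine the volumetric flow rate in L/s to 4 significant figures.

Q ≈ 2.671 L/s

Rearranging Darcy-Weisbach: V = √(2·ΔP·D/(f·L·ρ)). With ε/D = 0.0015/0.0352 = 0.0426, iterate starting from f = 0.02:
  f = 0.02 → V = √(2·2.65e+05·0.0352/(0.02·19.62·1877)) = 5.033 m/s; Re = ρVD/μ = 1.087e+05; f → 0.06695
  f = 0.06695 → V = 2.751 m/s; Re = 5.939e+04; f → 0.06727
Converged (Δf/f < 1%). With the final f = 0.06727: V = √(2·2.65e+05·0.0352/(0.06727·19.62·1877)) = 2.744 m/s.
Q = V·A = 2.744·(π/4·0.0352²) = 0.002671 m³/s = 2.671 L/s.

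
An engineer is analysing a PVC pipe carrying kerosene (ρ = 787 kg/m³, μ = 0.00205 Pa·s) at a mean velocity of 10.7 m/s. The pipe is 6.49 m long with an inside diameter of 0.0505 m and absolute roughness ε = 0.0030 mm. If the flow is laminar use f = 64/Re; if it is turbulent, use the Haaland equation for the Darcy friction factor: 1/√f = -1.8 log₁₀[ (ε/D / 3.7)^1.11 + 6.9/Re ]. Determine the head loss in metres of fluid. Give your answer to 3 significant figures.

Reynolds number Re = ρVD/μ = 787 · 10.7 · 0.0505 / 0.00205 = 2.074e+05.
Re > 4000 → turbulent. Relative roughness ε/D = 3e-06/0.0505 = 5.94e-05. Haaland: 1/√f = -1.8 log₁₀[(5.94e-05/3.7)^1.11 + 6.9/2.074e+05] = -1.8 log₁₀[4.77e-06 + 3.33e-05] = 7.956, so f = 0.0158.
Darcy-Weisbach: ΔP = f(L/D)(ρV²/2) = 0.0158·(6.49/0.0505)·(787·10.7²/2) = 0.0158·128.5·4.505e+04 = 9.147e+04 Pa.
Head loss h_f = ΔP/(ρg) = 9.147e+04/(787·9.81) = 11.8 m.

h_f ≈ 11.8 m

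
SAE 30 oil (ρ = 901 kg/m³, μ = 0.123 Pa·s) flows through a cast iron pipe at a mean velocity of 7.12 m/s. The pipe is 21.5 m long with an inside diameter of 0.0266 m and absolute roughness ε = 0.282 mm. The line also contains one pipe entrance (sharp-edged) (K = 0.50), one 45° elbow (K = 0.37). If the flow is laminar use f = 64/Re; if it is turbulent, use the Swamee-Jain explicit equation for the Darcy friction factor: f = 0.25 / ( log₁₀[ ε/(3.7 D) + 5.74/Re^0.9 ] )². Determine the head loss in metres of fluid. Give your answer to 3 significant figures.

h_f ≈ 98.6 m

Reynolds number Re = ρVD/μ = 901 · 7.12 · 0.0266 / 0.123 = 1387.
Re < 2300 → laminar flow, so f = 64/Re = 64/1387 = 0.04613 (the turbulent correlation is not needed).
Total minor-loss coefficient ΣK = 1·0.5 + 1·0.37 = 0.87.
ΔP = [f·L/D + ΣK]·(ρV²/2) = [0.04613·21.5/0.0266 + 0.87]·(901·7.12²/2) = [37.29 + 0.87]·2.284e+04 = 8.714e+05 Pa.
Head loss h_f = ΔP/(ρg) = 8.714e+05/(901·9.81) = 98.6 m.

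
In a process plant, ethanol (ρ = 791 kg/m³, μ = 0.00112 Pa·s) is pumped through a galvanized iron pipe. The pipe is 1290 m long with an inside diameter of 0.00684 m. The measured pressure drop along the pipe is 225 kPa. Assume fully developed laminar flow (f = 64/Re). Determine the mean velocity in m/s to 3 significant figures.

For laminar flow, f = 64/Re with Re = ρVD/μ, so Darcy-Weisbach reduces to ΔP = 32μLV/D². Solving for V: V = ΔP·D²/(32μL) = 2.25e+05·(0.00684)²/(32·0.00112·1290) = 0.2277 m/s.
Check: Re = ρVD/μ = 791·0.2277·0.00684/0.00112 = 1100 < 2300, so the laminar assumption holds.

V ≈ 0.228 m/s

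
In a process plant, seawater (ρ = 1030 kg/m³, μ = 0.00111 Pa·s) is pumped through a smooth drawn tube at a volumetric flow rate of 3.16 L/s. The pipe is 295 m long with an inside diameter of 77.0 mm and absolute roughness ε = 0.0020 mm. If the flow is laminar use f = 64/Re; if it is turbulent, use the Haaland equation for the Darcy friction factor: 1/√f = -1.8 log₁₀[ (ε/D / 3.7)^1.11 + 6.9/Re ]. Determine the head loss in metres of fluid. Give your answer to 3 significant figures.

Q = 3.16 L/s = 3.16/1000 = 0.00316 m³/s.
Cross-sectional area A = πD²/4 = π(0.077)²/4 = 0.004657 m²; mean velocity V = Q/A = 0.00316/0.004657 = 0.6786 m/s.
Reynolds number Re = ρVD/μ = 1030 · 0.6786 · 0.077 / 0.00111 = 4.849e+04.
Re > 4000 → turbulent. Relative roughness ε/D = 2e-06/0.077 = 2.6e-05. Haaland: 1/√f = -1.8 log₁₀[(2.6e-05/3.7)^1.11 + 6.9/4.849e+04] = -1.8 log₁₀[1.9e-06 + 0.000142] = 6.914, so f = 0.02092.
Darcy-Weisbach: ΔP = f(L/D)(ρV²/2) = 0.02092·(295/0.077)·(1030·0.6786²/2) = 0.02092·3831·237.2 = 1.901e+04 Pa.
Head loss h_f = ΔP/(ρg) = 1.901e+04/(1030·9.81) = 1.88 m.

h_f ≈ 1.88 m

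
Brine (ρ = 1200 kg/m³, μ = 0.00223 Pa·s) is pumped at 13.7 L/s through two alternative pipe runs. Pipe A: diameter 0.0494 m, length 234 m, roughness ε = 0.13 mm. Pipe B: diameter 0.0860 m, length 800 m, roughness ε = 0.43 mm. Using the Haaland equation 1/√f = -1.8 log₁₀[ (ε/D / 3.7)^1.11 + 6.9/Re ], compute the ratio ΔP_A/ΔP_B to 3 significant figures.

Pipe A: V = Q/A = 0.0137/0.001917 = 7.148 m/s; Re = 1.9e+05; ε/D = 0.00263; Haaland → f = 0.02597; ΔP_A = f(L/D)(ρV²/2) = 3.771e+06 Pa.
Pipe B: V = Q/A = 0.0137/0.005809 = 2.358 m/s; Re = 1.091e+05; ε/D = 0.005; Haaland → f = 0.03121; ΔP_B = f(L/D)(ρV²/2) = 9.689e+05 Pa.
ΔP_A/ΔP_B = 3.771e+06/9.689e+05 = 3.89.

ΔP_A/ΔP_B ≈ 3.89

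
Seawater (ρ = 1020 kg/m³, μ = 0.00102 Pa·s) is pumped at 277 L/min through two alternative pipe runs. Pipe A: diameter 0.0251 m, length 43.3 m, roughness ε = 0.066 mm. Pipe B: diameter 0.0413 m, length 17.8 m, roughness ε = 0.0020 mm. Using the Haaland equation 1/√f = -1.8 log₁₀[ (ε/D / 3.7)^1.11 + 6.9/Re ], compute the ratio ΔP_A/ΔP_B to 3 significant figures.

Pipe A: V = Q/A = 0.004617/0.0004948 = 9.33 m/s; Re = 2.342e+05; ε/D = 0.00263; Haaland → f = 0.02583; ΔP_A = f(L/D)(ρV²/2) = 1.979e+06 Pa.
Pipe B: V = Q/A = 0.004617/0.00134 = 3.446 m/s; Re = 1.423e+05; ε/D = 4.84e-05; Haaland → f = 0.01684; ΔP_B = f(L/D)(ρV²/2) = 4.395e+04 Pa.
ΔP_A/ΔP_B = 1.979e+06/4.395e+04 = 45.0.

ΔP_A/ΔP_B ≈ 45.0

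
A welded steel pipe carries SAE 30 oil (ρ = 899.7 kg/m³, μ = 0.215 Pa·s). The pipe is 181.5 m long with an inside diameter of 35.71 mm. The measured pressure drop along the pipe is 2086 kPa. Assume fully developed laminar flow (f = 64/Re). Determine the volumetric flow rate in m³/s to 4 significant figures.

For laminar flow, f = 64/Re with Re = ρVD/μ, so Darcy-Weisbach reduces to ΔP = 32μLV/D². Solving for V: V = ΔP·D²/(32μL) = 2.086e+06·(0.03571)²/(32·0.215·181.5) = 2.13 m/s.
Check: Re = ρVD/μ = 899.7·2.13·0.03571/0.215 = 318.3 < 2300, so the laminar assumption holds.
Q = V·A = 2.13·(π/4·0.03571²) = 0.002134 m³/s = 0.002134 m³/s.

Q ≈ 0.002134 m³/s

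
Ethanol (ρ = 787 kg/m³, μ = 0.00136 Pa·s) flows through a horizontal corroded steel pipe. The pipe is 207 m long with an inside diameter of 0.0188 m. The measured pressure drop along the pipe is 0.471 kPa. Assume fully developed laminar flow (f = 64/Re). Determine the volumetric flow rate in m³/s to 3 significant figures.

Q ≈ 5.13×10^-6 m³/s

For laminar flow, f = 64/Re with Re = ρVD/μ, so Darcy-Weisbach reduces to ΔP = 32μLV/D². Solving for V: V = ΔP·D²/(32μL) = 471·(0.0188)²/(32·0.00136·207) = 0.01848 m/s.
Check: Re = ρVD/μ = 787·0.01848·0.0188/0.00136 = 201 < 2300, so the laminar assumption holds.
Q = V·A = 0.01848·(π/4·0.0188²) = 5.13e-06 m³/s = 5.13×10^-6 m³/s.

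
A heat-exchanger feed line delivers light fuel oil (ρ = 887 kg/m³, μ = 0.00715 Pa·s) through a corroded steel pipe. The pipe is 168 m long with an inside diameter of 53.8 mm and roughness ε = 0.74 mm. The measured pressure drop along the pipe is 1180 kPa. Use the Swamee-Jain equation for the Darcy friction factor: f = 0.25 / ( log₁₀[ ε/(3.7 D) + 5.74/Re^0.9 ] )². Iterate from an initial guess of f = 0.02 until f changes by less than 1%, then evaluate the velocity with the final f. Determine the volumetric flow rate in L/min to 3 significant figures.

Rearranging Darcy-Weisbach: V = √(2·ΔP·D/(f·L·ρ)). With ε/D = 0.00074/0.0538 = 0.0138, iterate starting from f = 0.02:
  f = 0.02 → V = √(2·1.18e+06·0.0538/(0.02·168·887)) = 6.527 m/s; Re = ρVD/μ = 4.356e+04; f → 0.04387
  f = 0.04387 → V = 4.407 m/s; Re = 2.941e+04; f → 0.0445
  f = 0.0445 → V = 4.376 m/s; Re = 2.92e+04; f → 0.04451
Converged (Δf/f < 1%). With the final f = 0.04451: V = √(2·1.18e+06·0.0538/(0.04451·168·887)) = 4.375 m/s.
Q = V·A = 4.375·(π/4·0.0538²) = 0.009946 m³/s = 597 L/min.

Q ≈ 597 L/min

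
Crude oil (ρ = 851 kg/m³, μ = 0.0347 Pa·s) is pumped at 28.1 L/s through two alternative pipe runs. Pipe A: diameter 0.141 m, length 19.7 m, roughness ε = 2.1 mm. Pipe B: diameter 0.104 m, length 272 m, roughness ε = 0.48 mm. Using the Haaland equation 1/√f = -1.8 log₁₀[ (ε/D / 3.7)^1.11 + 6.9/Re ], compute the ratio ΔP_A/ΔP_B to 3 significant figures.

Pipe A: V = Q/A = 0.0281/0.01561 = 1.8 m/s; Re = 6223; ε/D = 0.0149; Haaland → f = 0.05014; ΔP_A = f(L/D)(ρV²/2) = 9653 Pa.
Pipe B: V = Q/A = 0.0281/0.008495 = 3.308 m/s; Re = 8437; ε/D = 0.00462; Haaland → f = 0.03802; ΔP_B = f(L/D)(ρV²/2) = 4.63e+05 Pa.
ΔP_A/ΔP_B = 9653/4.63e+05 = 0.0208.

ΔP_A/ΔP_B ≈ 0.0208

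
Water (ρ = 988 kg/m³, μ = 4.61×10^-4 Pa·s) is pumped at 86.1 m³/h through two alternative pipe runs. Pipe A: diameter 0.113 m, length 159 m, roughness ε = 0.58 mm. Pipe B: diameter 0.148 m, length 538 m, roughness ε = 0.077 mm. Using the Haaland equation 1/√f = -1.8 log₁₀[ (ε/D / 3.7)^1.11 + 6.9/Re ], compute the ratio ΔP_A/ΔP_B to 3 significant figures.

ΔP_A/ΔP_B ≈ 1.97

Pipe A: V = Q/A = 0.02392/0.01003 = 2.385 m/s; Re = 5.775e+05; ε/D = 0.00513; Haaland → f = 0.03082; ΔP_A = f(L/D)(ρV²/2) = 1.218e+05 Pa.
Pipe B: V = Q/A = 0.02392/0.0172 = 1.39 m/s; Re = 4.41e+05; ε/D = 0.00052; Haaland → f = 0.01781; ΔP_B = f(L/D)(ρV²/2) = 6.18e+04 Pa.
ΔP_A/ΔP_B = 1.218e+05/6.18e+04 = 1.97.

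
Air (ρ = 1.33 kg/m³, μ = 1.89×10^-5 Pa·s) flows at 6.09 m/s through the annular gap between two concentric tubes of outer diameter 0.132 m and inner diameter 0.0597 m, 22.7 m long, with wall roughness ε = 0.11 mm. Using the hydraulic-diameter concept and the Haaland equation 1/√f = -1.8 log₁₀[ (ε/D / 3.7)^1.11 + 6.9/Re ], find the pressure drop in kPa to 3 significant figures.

ΔP ≈ 0.207 kPa

Hydraulic diameter D_h = 4A/P = D_o - D_i = 0.132 - 0.0597 = 0.0723 m.
Re = ρVD_h/μ = 1.33·6.09·0.0723/1.89e-05 = 3.098e+04.
ε/D_h = 0.00011/0.0723 = 0.00152; Haaland gives 1/√f = -1.8 log₁₀[0.000174+0.000223] = 6.122, so f = 0.02668.
ΔP = f(L/D_h)(ρV²/2) = 0.02668·22.7/0.0723·24.66 = 206.6 Pa.
ΔP = 0.207 kPa.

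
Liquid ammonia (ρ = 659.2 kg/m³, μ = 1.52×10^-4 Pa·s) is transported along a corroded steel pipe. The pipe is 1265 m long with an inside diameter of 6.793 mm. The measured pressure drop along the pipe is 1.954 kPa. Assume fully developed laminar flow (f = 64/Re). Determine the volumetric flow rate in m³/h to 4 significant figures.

For laminar flow, f = 64/Re with Re = ρVD/μ, so Darcy-Weisbach reduces to ΔP = 32μLV/D². Solving for V: V = ΔP·D²/(32μL) = 1954·(0.006793)²/(32·0.000152·1265) = 0.01465 m/s.
Check: Re = ρVD/μ = 659.2·0.01465·0.006793/0.000152 = 431.7 < 2300, so the laminar assumption holds.
Q = V·A = 0.01465·(π/4·0.006793²) = 5.311e-07 m³/s = 0.001912 m³/h.

Q ≈ 0.001912 m³/h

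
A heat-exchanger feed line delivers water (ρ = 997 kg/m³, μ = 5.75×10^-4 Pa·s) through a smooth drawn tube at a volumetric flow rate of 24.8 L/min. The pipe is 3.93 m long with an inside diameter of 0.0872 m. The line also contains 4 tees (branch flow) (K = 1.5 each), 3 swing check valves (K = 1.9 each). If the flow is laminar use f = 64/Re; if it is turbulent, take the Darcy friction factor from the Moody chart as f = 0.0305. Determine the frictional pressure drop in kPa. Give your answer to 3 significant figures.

Q = 24.8 L/min = 24.8/60000 = 0.0004133 m³/s.
Cross-sectional area A = πD²/4 = π(0.0872)²/4 = 0.005972 m²; mean velocity V = Q/A = 0.0004133/0.005972 = 0.06921 m/s.
Reynolds number Re = ρVD/μ = 997 · 0.06921 · 0.0872 / 0.000575 = 1.046e+04.
Re > 4000 → turbulent; use the Moody-chart value f = 0.0305.
Total minor-loss coefficient ΣK = 4·1.5 + 3·1.9 = 11.7.
ΔP = [f·L/D + ΣK]·(ρV²/2) = [0.0305·3.93/0.0872 + 11.7]·(997·0.06921²/2) = [1.375 + 11.7]·2.388 = 31.22 Pa.
ΔP = 31.22 Pa = 0.0312 kPa.

ΔP ≈ 0.0312 kPa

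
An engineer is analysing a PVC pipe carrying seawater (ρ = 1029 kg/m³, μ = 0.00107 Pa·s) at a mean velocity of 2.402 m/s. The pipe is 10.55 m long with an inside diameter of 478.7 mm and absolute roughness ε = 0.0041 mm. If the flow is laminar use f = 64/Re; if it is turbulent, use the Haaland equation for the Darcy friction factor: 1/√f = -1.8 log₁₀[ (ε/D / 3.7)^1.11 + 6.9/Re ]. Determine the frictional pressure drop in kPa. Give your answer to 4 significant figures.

ΔP ≈ 0.7561 kPa

Reynolds number Re = ρVD/μ = 1029 · 2.402 · 0.4787 / 0.00107 = 1.106e+06.
Re > 4000 → turbulent. Relative roughness ε/D = 4.1e-06/0.4787 = 8.56e-06. Haaland: 1/√f = -1.8 log₁₀[(8.56e-06/3.7)^1.11 + 6.9/1.106e+06] = -1.8 log₁₀[5.55e-07 + 6.24e-06] = 9.302, so f = 0.01156.
Darcy-Weisbach: ΔP = f(L/D)(ρV²/2) = 0.01156·(10.55/0.4787)·(1029·2.402²/2) = 0.01156·22.04·2968 = 756.1 Pa.
ΔP = 756.1 Pa = 0.7561 kPa.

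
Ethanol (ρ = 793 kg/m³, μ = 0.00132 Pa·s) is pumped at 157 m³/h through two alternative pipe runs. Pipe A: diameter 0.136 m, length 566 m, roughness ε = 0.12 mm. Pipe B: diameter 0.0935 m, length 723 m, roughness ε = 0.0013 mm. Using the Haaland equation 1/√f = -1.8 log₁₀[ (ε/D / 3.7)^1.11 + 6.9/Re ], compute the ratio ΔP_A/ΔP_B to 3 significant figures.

ΔP_A/ΔP_B ≈ 0.173

Pipe A: V = Q/A = 0.04361/0.01453 = 3.002 m/s; Re = 2.453e+05; ε/D = 0.000882; Haaland → f = 0.0202; ΔP_A = f(L/D)(ρV²/2) = 3.005e+05 Pa.
Pipe B: V = Q/A = 0.04361/0.006866 = 6.352 m/s; Re = 3.568e+05; ε/D = 1.39e-05; Haaland → f = 0.01402; ΔP_B = f(L/D)(ρV²/2) = 1.734e+06 Pa.
ΔP_A/ΔP_B = 3.005e+05/1.734e+06 = 0.173.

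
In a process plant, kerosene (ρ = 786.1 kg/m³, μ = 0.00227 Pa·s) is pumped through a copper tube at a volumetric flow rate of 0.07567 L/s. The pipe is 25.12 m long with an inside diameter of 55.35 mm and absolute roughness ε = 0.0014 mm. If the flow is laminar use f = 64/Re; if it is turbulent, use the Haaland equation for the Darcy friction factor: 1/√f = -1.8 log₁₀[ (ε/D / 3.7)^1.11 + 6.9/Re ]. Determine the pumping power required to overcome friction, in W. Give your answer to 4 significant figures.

P ≈ 0.001417 W

Q = 0.07567 L/s = 0.07567/1000 = 7.567e-05 m³/s.
Cross-sectional area A = πD²/4 = π(0.05535)²/4 = 0.002406 m²; mean velocity V = Q/A = 7.567e-05/0.002406 = 0.03145 m/s.
Reynolds number Re = ρVD/μ = 786.1 · 0.03145 · 0.05535 / 0.00227 = 602.8.
Re < 2300 → laminar flow, so f = 64/Re = 64/602.8 = 0.1062 (the turbulent correlation is not needed).
Darcy-Weisbach: ΔP = f(L/D)(ρV²/2) = 0.1062·(25.12/0.05535)·(786.1·0.03145²/2) = 0.1062·453.8·0.3887 = 18.73 Pa.
Pumping power P = QΔP = 7.567e-05·18.73 = 0.0014174 W = 0.001417 W.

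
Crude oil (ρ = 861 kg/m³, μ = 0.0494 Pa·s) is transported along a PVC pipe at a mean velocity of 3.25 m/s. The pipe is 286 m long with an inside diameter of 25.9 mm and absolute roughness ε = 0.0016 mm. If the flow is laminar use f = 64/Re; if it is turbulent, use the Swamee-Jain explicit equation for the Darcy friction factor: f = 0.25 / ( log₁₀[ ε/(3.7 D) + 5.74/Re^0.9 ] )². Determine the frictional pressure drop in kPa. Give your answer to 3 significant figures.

Reynolds number Re = ρVD/μ = 861 · 3.25 · 0.0259 / 0.0494 = 1467.
Re < 2300 → laminar flow, so f = 64/Re = 64/1467 = 0.04362 (the turbulent correlation is not needed).
Darcy-Weisbach: ΔP = f(L/D)(ρV²/2) = 0.04362·(286/0.0259)·(861·3.25²/2) = 0.04362·1.104e+04·4547 = 2.19e+06 Pa.
ΔP = 2.19e+06 Pa = 2190 kPa.

ΔP ≈ 2190 kPa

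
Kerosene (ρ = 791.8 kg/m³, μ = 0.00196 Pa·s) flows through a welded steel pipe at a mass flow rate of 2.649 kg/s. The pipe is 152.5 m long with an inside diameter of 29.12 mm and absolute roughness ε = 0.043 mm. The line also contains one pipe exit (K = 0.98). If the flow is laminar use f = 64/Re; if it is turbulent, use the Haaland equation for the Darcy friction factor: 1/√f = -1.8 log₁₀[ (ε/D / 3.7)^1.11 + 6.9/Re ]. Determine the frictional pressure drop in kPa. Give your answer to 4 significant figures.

ΔP ≈ 1295 kPa

A = πD²/4 = π(0.02912)²/4 = 0.000666 m²; mean velocity V = ṁ/(ρA) = 2.649/(791.8 · 0.000666) = 5.023 m/s.
Reynolds number Re = ρVD/μ = 791.8 · 5.023 · 0.02912 / 0.00196 = 5.909e+04.
Re > 4000 → turbulent. Relative roughness ε/D = 4.3e-05/0.02912 = 0.00148. Haaland: 1/√f = -1.8 log₁₀[(0.00148/3.7)^1.11 + 6.9/5.909e+04] = -1.8 log₁₀[0.000169 + 0.000117] = 6.38, so f = 0.02457.
Total minor-loss coefficient ΣK = 1·0.98 = 0.98.
ΔP = [f·L/D + ΣK]·(ρV²/2) = [0.02457·152.5/0.02912 + 0.98]·(791.8·5.023²/2) = [128.7 + 0.98]·9990 = 1.295e+06 Pa.
ΔP = 1.295e+06 Pa = 1295 kPa.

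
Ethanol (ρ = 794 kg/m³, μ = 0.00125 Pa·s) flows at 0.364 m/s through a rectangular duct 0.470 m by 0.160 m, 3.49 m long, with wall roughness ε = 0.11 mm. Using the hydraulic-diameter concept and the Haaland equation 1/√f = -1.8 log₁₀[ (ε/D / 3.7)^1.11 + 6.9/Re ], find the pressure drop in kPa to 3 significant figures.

Hydraulic diameter D_h = 4A/P = 4·(0.47·0.16)/(2·(0.47+0.16)) = 0.3008/1.26 = 0.2387 m.
Re = ρVD_h/μ = 794·0.364·0.2387/0.00125 = 5.52e+04.
ε/D_h = 0.00011/0.2387 = 0.000461; Haaland gives 1/√f = -1.8 log₁₀[4.63e-05+0.000125] = 6.779, so f = 0.02176.
ΔP = f(L/D_h)(ρV²/2) = 0.02176·3.49/0.2387·52.6 = 16.73 Pa.
ΔP = 0.0167 kPa.

ΔP ≈ 0.0167 kPa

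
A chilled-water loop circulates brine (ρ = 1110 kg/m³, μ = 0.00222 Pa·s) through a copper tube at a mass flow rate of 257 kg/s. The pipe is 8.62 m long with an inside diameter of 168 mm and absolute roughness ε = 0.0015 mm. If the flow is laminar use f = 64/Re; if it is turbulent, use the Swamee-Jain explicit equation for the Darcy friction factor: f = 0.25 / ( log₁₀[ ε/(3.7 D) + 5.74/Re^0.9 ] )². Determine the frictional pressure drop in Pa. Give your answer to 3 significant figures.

A = πD²/4 = π(0.168)²/4 = 0.02217 m²; mean velocity V = ṁ/(ρA) = 257/(1110 · 0.02217) = 10.44 m/s.
Reynolds number Re = ρVD/μ = 1110 · 10.44 · 0.168 / 0.00222 = 8.774e+05.
Re > 4000 → turbulent. Relative roughness ε/D = 1.5e-06/0.168 = 8.93e-06. Swamee-Jain: f = 0.25/(log₁₀[8.93e-06/3.7 + 5.74/8.774e+05^0.9])² = 0.25/(log₁₀[2.41e-06 + 2.57e-05])² = 0.25/(-4.551)² = 0.01207.
Darcy-Weisbach: ΔP = f(L/D)(ρV²/2) = 0.01207·(8.62/0.168)·(1110·10.44²/2) = 0.01207·51.31·6.055e+04 = 3.75e+04 Pa.

ΔP ≈ 37500 Pa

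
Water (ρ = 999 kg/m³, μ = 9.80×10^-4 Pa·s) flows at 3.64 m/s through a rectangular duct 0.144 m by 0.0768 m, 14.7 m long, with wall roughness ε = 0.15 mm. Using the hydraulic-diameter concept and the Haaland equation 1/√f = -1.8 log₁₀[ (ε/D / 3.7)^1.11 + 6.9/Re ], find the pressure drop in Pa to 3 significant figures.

ΔP ≈ 21600 Pa

Hydraulic diameter D_h = 4A/P = 4·(0.144·0.0768)/(2·(0.144+0.0768)) = 0.04424/0.4416 = 0.1002 m.
Re = ρVD_h/μ = 999·3.64·0.1002/0.00098 = 3.717e+05.
ε/D_h = 0.00015/0.1002 = 0.0015; Haaland gives 1/√f = -1.8 log₁₀[0.000171+1.86e-05] = 6.699, so f = 0.02229.
ΔP = f(L/D_h)(ρV²/2) = 0.02229·14.7/0.1002·6618 = 2.164e+04 Pa.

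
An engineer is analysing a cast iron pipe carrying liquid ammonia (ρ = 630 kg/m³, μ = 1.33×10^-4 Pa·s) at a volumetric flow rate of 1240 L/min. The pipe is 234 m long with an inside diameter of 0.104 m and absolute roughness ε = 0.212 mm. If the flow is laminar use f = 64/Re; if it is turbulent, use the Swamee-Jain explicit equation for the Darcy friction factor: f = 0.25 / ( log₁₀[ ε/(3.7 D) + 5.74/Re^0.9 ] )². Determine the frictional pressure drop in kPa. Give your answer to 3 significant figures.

Q = 1240 L/min = 1240/60000 = 0.02067 m³/s.
Cross-sectional area A = πD²/4 = π(0.104)²/4 = 0.008495 m²; mean velocity V = Q/A = 0.02067/0.008495 = 2.433 m/s.
Reynolds number Re = ρVD/μ = 630 · 2.433 · 0.104 / 0.000133 = 1.198e+06.
Re > 4000 → turbulent. Relative roughness ε/D = 0.000212/0.104 = 0.00204. Swamee-Jain: f = 0.25/(log₁₀[0.00204/3.7 + 5.74/1.198e+06^0.9])² = 0.25/(log₁₀[0.000551 + 1.94e-05])² = 0.25/(-3.244)² = 0.02376.
Darcy-Weisbach: ΔP = f(L/D)(ρV²/2) = 0.02376·(234/0.104)·(630·2.433²/2) = 0.02376·2250·1864 = 9.966e+04 Pa.
ΔP = 9.966e+04 Pa = 99.7 kPa.

ΔP ≈ 99.7 kPa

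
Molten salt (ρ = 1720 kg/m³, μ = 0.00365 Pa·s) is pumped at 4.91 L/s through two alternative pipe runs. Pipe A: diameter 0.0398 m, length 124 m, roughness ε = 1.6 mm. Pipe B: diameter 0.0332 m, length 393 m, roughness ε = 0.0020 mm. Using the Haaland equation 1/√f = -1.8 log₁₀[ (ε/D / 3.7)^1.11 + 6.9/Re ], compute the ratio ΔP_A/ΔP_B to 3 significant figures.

Pipe A: V = Q/A = 0.00491/0.001244 = 3.947 m/s; Re = 7.402e+04; ε/D = 0.0402; Haaland → f = 0.06531; ΔP_A = f(L/D)(ρV²/2) = 2.726e+06 Pa.
Pipe B: V = Q/A = 0.00491/0.0008657 = 5.672 m/s; Re = 8.873e+04; ε/D = 6.02e-05; Haaland → f = 0.01851; ΔP_B = f(L/D)(ρV²/2) = 6.063e+06 Pa.
ΔP_A/ΔP_B = 2.726e+06/6.063e+06 = 0.450.

ΔP_A/ΔP_B ≈ 0.450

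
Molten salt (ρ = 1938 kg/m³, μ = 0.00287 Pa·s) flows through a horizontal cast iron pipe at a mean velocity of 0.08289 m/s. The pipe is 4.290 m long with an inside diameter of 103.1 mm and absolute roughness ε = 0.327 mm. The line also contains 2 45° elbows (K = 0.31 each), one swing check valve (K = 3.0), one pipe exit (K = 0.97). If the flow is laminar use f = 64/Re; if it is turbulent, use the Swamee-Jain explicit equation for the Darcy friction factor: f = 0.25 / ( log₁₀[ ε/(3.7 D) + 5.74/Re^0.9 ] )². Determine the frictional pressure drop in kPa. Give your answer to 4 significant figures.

Reynolds number Re = ρVD/μ = 1938 · 0.08289 · 0.1031 / 0.00287 = 5771.
Re > 4000 → turbulent. Relative roughness ε/D = 0.000327/0.1031 = 0.00317. Swamee-Jain: f = 0.25/(log₁₀[0.00317/3.7 + 5.74/5771^0.9])² = 0.25/(log₁₀[0.000857 + 0.00236])² = 0.25/(-2.492)² = 0.04026.
Total minor-loss coefficient ΣK = 2·0.31 + 1·3 + 1·0.97 = 4.59.
ΔP = [f·L/D + ΣK]·(ρV²/2) = [0.04026·4.29/0.1031 + 4.59]·(1938·0.08289²/2) = [1.675 + 4.59]·6.658 = 41.71 Pa.
ΔP = 41.71 Pa = 0.04171 kPa.

ΔP ≈ 0.04171 kPa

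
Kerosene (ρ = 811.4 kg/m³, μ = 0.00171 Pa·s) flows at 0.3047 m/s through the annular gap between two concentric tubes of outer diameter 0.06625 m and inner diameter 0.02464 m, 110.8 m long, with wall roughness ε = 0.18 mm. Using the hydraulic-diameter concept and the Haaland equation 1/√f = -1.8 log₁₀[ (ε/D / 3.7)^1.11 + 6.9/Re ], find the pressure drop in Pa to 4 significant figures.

Hydraulic diameter D_h = 4A/P = D_o - D_i = 0.06625 - 0.02464 = 0.04161 m.
Re = ρVD_h/μ = 811.4·0.3047·0.04161/0.00171 = 6016.
ε/D_h = 0.00018/0.04161 = 0.00433; Haaland gives 1/√f = -1.8 log₁₀[0.000556+0.00115] = 4.984, so f = 0.04026.
ΔP = f(L/D_h)(ρV²/2) = 0.04026·110.8/0.04161·37.67 = 4038 Pa.

ΔP ≈ 4038 Pa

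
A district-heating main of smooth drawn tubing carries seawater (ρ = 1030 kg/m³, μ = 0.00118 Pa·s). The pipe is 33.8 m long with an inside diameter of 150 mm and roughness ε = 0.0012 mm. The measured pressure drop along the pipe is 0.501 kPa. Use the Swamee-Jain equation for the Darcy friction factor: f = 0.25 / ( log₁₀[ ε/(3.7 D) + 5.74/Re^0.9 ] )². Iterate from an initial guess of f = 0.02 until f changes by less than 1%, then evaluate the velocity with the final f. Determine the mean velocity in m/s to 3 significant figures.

Rearranging Darcy-Weisbach: V = √(2·ΔP·D/(f·L·ρ)). With ε/D = 1.2e-06/0.15 = 8e-06, iterate starting from f = 0.02:
  f = 0.02 → V = √(2·501·0.15/(0.02·33.8·1030)) = 0.4646 m/s; Re = ρVD/μ = 6.083e+04; f → 0.01991
Converged (Δf/f < 1%). With the final f = 0.01991: V = √(2·501·0.15/(0.01991·33.8·1030)) = 0.4657 m/s.

V ≈ 0.466 m/s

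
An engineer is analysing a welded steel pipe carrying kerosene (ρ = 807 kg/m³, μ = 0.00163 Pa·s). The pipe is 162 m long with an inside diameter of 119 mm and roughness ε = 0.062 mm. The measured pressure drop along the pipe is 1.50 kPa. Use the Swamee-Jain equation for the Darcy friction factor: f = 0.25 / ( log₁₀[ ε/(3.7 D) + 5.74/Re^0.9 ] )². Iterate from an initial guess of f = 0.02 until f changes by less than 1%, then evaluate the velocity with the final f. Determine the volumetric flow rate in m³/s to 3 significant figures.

Q ≈ 0.00350 m³/s

Rearranging Darcy-Weisbach: V = √(2·ΔP·D/(f·L·ρ)). With ε/D = 6.2e-05/0.119 = 0.000521, iterate starting from f = 0.02:
  f = 0.02 → V = √(2·1500·0.119/(0.02·162·807)) = 0.3695 m/s; Re = ρVD/μ = 2.177e+04; f → 0.02657
  f = 0.02657 → V = 0.3206 m/s; Re = 1.889e+04; f → 0.02741
  f = 0.02741 → V = 0.3157 m/s; Re = 1.86e+04; f → 0.0275
Converged (Δf/f < 1%). With the final f = 0.0275: V = √(2·1500·0.119/(0.0275·162·807)) = 0.3151 m/s.
Q = V·A = 0.3151·(π/4·0.119²) = 0.003505 m³/s = 0.00350 m³/s.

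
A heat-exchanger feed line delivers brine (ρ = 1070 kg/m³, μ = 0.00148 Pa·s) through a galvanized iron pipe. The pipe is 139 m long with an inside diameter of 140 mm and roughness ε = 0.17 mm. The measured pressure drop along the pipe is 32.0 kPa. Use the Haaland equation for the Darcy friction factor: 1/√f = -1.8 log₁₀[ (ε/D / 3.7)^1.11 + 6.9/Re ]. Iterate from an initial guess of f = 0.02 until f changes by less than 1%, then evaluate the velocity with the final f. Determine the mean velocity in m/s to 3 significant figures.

Rearranging Darcy-Weisbach: V = √(2·ΔP·D/(f·L·ρ)). With ε/D = 0.00017/0.14 = 0.00121, iterate starting from f = 0.02:
  f = 0.02 → V = √(2·3.2e+04·0.14/(0.02·139·1070)) = 1.736 m/s; Re = ρVD/μ = 1.757e+05; f → 0.02187
  f = 0.02187 → V = 1.66 m/s; Re = 1.68e+05; f → 0.02192
Converged (Δf/f < 1%). With the final f = 0.02192: V = √(2·3.2e+04·0.14/(0.02192·139·1070)) = 1.658 m/s.

V ≈ 1.66 m/s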